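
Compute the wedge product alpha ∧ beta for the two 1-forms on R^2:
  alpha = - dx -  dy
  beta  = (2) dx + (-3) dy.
alpha ∧ beta = (5) dx ∧ dy

Distribute the wedge, using dx_i ∧ dx_j = -dx_j ∧ dx_i and dx_i ∧ dx_i = 0. For each pair (i, j) with i < j, the coefficient of dx_i ∧ dx_j in alpha ∧ beta is (alpha_i * beta_j - alpha_j * beta_i). Collecting: alpha ∧ beta = (5) dx ∧ dy.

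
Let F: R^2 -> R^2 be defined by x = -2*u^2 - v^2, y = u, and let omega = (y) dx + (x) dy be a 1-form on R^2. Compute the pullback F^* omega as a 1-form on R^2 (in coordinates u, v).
F^* omega = (-6*u^2 - v^2) du + (-2*u*v) dv

Using F^*(f dg) = (f ∘ F) d(g ∘ F), substitute each coordinate x_i by F_i(u, v) in f_i, and replace dx_i by d F_i = (∂F_i/∂u) du + (∂F_i/∂v) dv.
  For the x component: f_1(F) = u; d F_1 = (-4*u) du + (-2*v) dv
  For the y component: f_2(F) = -2*u^2 - v^2; d F_2 = (1) du + (0) dv
Combining and collecting du, dv coefficients:
  coeff of du: -6*u^2 - v^2
  coeff of dv: -2*u*v
F^* omega = (-6*u^2 - v^2) du + (-2*u*v) dv.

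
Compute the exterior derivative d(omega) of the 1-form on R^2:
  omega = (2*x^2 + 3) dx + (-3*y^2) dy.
d(omega) = 0

For a 1-form omega = sum_i f_i dx_i, the exterior derivative is
  d(omega) = sum_{i < j} (∂f_j/∂x_i - ∂f_i/∂x_j) dx_i ∧ dx_j.

Assembling: d(omega) = 0.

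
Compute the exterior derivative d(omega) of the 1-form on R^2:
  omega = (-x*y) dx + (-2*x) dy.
d(omega) = (x - 2) dx ∧ dy

For a 1-form omega = sum_i f_i dx_i, the exterior derivative is
  d(omega) = sum_{i < j} (∂f_j/∂x_i - ∂f_i/∂x_j) dx_i ∧ dx_j.
  coefficient of dx ∧ dy: ∂f_2/∂x - ∂f_1/∂y = ∂(-2*x)/∂x - ∂(-x*y)/∂y = x - 2
Assembling: d(omega) = (x - 2) dx ∧ dy.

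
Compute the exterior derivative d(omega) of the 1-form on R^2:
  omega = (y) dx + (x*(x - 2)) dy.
d(omega) = (2*x - 3) dx ∧ dy

For a 1-form omega = sum_i f_i dx_i, the exterior derivative is
  d(omega) = sum_{i < j} (∂f_j/∂x_i - ∂f_i/∂x_j) dx_i ∧ dx_j.
  coefficient of dx ∧ dy: ∂f_2/∂x - ∂f_1/∂y = ∂(x*(x - 2))/∂x - ∂(y)/∂y = 2*x - 3
Assembling: d(omega) = (2*x - 3) dx ∧ dy.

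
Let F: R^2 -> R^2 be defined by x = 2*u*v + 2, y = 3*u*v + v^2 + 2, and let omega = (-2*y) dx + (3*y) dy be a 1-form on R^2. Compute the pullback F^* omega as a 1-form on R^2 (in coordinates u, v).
F^* omega = (5*v*(3*u*v + v^2 + 2)) du + (15*u^2*v + 23*u*v^2 + 10*u + 6*v^3 + 12*v) dv

Using F^*(f dg) = (f ∘ F) d(g ∘ F), substitute each coordinate x_i by F_i(u, v) in f_i, and replace dx_i by d F_i = (∂F_i/∂u) du + (∂F_i/∂v) dv.
  For the x component: f_1(F) = -6*u*v - 2*v^2 - 4; d F_1 = (2*v) du + (2*u) dv
  For the y component: f_2(F) = 9*u*v + 3*v^2 + 6; d F_2 = (3*v) du + (3*u + 2*v) dv
Combining and collecting du, dv coefficients:
  coeff of du: 5*v*(3*u*v + v^2 + 2)
  coeff of dv: 15*u^2*v + 23*u*v^2 + 10*u + 6*v^3 + 12*v
F^* omega = (5*v*(3*u*v + v^2 + 2)) du + (15*u^2*v + 23*u*v^2 + 10*u + 6*v^3 + 12*v) dv.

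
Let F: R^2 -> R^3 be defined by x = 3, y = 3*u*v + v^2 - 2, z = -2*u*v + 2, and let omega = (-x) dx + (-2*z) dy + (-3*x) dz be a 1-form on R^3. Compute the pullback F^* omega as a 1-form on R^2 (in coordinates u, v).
F^* omega = (6*v*(2*u*v + 1)) du + (12*u^2*v + 8*u*v^2 + 6*u - 8*v) dv

Using F^*(f dg) = (f ∘ F) d(g ∘ F), substitute each coordinate x_i by F_i(u, v) in f_i, and replace dx_i by d F_i = (∂F_i/∂u) du + (∂F_i/∂v) dv.
  For the x component: f_1(F) = -3; d F_1 = (0) du + (0) dv
  For the y component: f_2(F) = 4*u*v - 4; d F_2 = (3*v) du + (3*u + 2*v) dv
  For the z component: f_3(F) = -9; d F_3 = (-2*v) du + (-2*u) dv
Combining and collecting du, dv coefficients:
  coeff of du: 6*v*(2*u*v + 1)
  coeff of dv: 12*u^2*v + 8*u*v^2 + 6*u - 8*v
F^* omega = (6*v*(2*u*v + 1)) du + (12*u^2*v + 8*u*v^2 + 6*u - 8*v) dv.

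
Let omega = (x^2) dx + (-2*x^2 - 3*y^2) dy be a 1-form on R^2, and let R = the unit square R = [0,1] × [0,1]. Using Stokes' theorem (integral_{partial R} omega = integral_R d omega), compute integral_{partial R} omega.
integral_(partial R) omega = -2

Stokes: integral_partial_R omega = integral_R d omega with d omega = (∂Q/∂x - ∂P/∂y) dx ∧ dy.
  ∂Q/∂x = -4*x
  ∂P/∂y = 0
  integrand = ∂Q/∂x - ∂P/∂y = -4*x.
Integrating over R: integral_0^1 integral_0^1 (-4*x) dx dy = -2.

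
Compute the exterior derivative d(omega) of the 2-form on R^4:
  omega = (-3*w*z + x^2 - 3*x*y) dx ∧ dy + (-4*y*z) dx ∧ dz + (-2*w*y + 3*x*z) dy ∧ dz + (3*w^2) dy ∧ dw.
d(omega) = (-3*w + 7*z) dx ∧ dy ∧ dz + (-3*z) dx ∧ dy ∧ dw + (-2*y) dy ∧ dz ∧ dw

For a 2-form omega = sum_{i<j} g_{ij} dx_i ∧ dx_j, the exterior derivative is
  d(omega) = sum_{i<j} d(g_{ij}) ∧ dx_i ∧ dx_j = sum_{i<j, k} (∂g_{ij}/∂x_k) dx_k ∧ dx_i ∧ dx_j.
Expand each term, using dx_k ∧ dx_i ∧ dx_j = sgn(permutation) dx_{(a)} ∧ dx_{(b)} ∧ dx_{(c)} with (a < b < c) sorted:
  d(-3*w*z + x^2 - 3*x*y) includes (∂/∂z)(-3*w*z + x^2 - 3*x*y) dz = (-3*w) dz, which multiplied by dx ∧ dy gives (-3*w) dx ∧ dy ∧ dz
  d(-3*w*z + x^2 - 3*x*y) includes (∂/∂w)(-3*w*z + x^2 - 3*x*y) dw = (-3*z) dw, which multiplied by dx ∧ dy gives (-3*z) dx ∧ dy ∧ dw
  d(-4*y*z) includes (∂/∂y)(-4*y*z) dy = (-4*z) dy, which multiplied by dx ∧ dz gives (4*z) dx ∧ dy ∧ dz
  d(-2*w*y + 3*x*z) includes (∂/∂x)(-2*w*y + 3*x*z) dx = (3*z) dx, which multiplied by dy ∧ dz gives (3*z) dx ∧ dy ∧ dz
  d(-2*w*y + 3*x*z) includes (∂/∂w)(-2*w*y + 3*x*z) dw = (-2*y) dw, which multiplied by dy ∧ dz gives (-2*y) dy ∧ dz ∧ dw
Collecting like 3-forms: d(omega) = (-3*w + 7*z) dx ∧ dy ∧ dz + (-3*z) dx ∧ dy ∧ dw + (-2*y) dy ∧ dz ∧ dw.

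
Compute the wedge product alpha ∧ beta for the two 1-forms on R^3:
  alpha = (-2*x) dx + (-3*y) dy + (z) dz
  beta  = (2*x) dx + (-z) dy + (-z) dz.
alpha ∧ beta = (2*x*(3*y + z)) dx ∧ dy + (z*(3*y + z)) dy ∧ dz

Distribute the wedge, using dx_i ∧ dx_j = -dx_j ∧ dx_i and dx_i ∧ dx_i = 0. For each pair (i, j) with i < j, the coefficient of dx_i ∧ dx_j in alpha ∧ beta is (alpha_i * beta_j - alpha_j * beta_i). Collecting: alpha ∧ beta = (2*x*(3*y + z)) dx ∧ dy + (z*(3*y + z)) dy ∧ dz.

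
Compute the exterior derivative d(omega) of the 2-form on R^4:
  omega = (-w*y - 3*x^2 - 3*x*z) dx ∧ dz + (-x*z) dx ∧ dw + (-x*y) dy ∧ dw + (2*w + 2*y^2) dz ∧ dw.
d(omega) = (w) dx ∧ dy ∧ dz + (x - y) dx ∧ dz ∧ dw + (-y) dx ∧ dy ∧ dw + (4*y) dy ∧ dz ∧ dw

For a 2-form omega = sum_{i<j} g_{ij} dx_i ∧ dx_j, the exterior derivative is
  d(omega) = sum_{i<j} d(g_{ij}) ∧ dx_i ∧ dx_j = sum_{i<j, k} (∂g_{ij}/∂x_k) dx_k ∧ dx_i ∧ dx_j.
Expand each term, using dx_k ∧ dx_i ∧ dx_j = sgn(permutation) dx_{(a)} ∧ dx_{(b)} ∧ dx_{(c)} with (a < b < c) sorted:
  d(-w*y - 3*x^2 - 3*x*z) includes (∂/∂y)(-w*y - 3*x^2 - 3*x*z) dy = (-w) dy, which multiplied by dx ∧ dz gives (w) dx ∧ dy ∧ dz
  d(-w*y - 3*x^2 - 3*x*z) includes (∂/∂w)(-w*y - 3*x^2 - 3*x*z) dw = (-y) dw, which multiplied by dx ∧ dz gives (-y) dx ∧ dz ∧ dw
  d(-x*z) includes (∂/∂z)(-x*z) dz = (-x) dz, which multiplied by dx ∧ dw gives (x) dx ∧ dz ∧ dw
  d(-x*y) includes (∂/∂x)(-x*y) dx = (-y) dx, which multiplied by dy ∧ dw gives (-y) dx ∧ dy ∧ dw
  d(2*w + 2*y^2) includes (∂/∂y)(2*w + 2*y^2) dy = (4*y) dy, which multiplied by dz ∧ dw gives (4*y) dy ∧ dz ∧ dw
Collecting like 3-forms: d(omega) = (w) dx ∧ dy ∧ dz + (x - y) dx ∧ dz ∧ dw + (-y) dx ∧ dy ∧ dw + (4*y) dy ∧ dz ∧ dw.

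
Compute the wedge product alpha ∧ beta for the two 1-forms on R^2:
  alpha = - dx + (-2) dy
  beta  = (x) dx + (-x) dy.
alpha ∧ beta = (3*x) dx ∧ dy

Distribute the wedge, using dx_i ∧ dx_j = -dx_j ∧ dx_i and dx_i ∧ dx_i = 0. For each pair (i, j) with i < j, the coefficient of dx_i ∧ dx_j in alpha ∧ beta is (alpha_i * beta_j - alpha_j * beta_i). Collecting: alpha ∧ beta = (3*x) dx ∧ dy.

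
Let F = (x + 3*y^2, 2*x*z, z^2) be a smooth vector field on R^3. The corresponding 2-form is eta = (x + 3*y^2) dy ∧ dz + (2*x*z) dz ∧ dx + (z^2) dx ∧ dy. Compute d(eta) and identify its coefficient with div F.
d(eta) = (2*z + 1) dx ∧ dy ∧ dz; div F = 2*z + 1

For a 2-form in R^3 of the form above, applying d gives a 3-form with coefficient ∂P/∂x + ∂Q/∂y + ∂R/∂z:
  ∂P/∂x = 1
  ∂Q/∂y = 0
  ∂R/∂z = 2*z
Sum = 2*z + 1, which is exactly div F.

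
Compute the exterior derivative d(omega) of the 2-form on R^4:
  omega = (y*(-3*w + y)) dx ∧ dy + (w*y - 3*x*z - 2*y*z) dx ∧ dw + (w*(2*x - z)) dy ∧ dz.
d(omega) = (-w - 3*y + 2*z) dx ∧ dy ∧ dw + (3*x + 2*y) dx ∧ dz ∧ dw + (2*w) dx ∧ dy ∧ dz + (2*x - z) dy ∧ dz ∧ dw

For a 2-form omega = sum_{i<j} g_{ij} dx_i ∧ dx_j, the exterior derivative is
  d(omega) = sum_{i<j} d(g_{ij}) ∧ dx_i ∧ dx_j = sum_{i<j, k} (∂g_{ij}/∂x_k) dx_k ∧ dx_i ∧ dx_j.
Expand each term, using dx_k ∧ dx_i ∧ dx_j = sgn(permutation) dx_{(a)} ∧ dx_{(b)} ∧ dx_{(c)} with (a < b < c) sorted:
  d(y*(-3*w + y)) includes (∂/∂w)(y*(-3*w + y)) dw = (-3*y) dw, which multiplied by dx ∧ dy gives (-3*y) dx ∧ dy ∧ dw
  d(w*y - 3*x*z - 2*y*z) includes (∂/∂y)(w*y - 3*x*z - 2*y*z) dy = (w - 2*z) dy, which multiplied by dx ∧ dw gives (-w + 2*z) dx ∧ dy ∧ dw
  d(w*y - 3*x*z - 2*y*z) includes (∂/∂z)(w*y - 3*x*z - 2*y*z) dz = (-3*x - 2*y) dz, which multiplied by dx ∧ dw gives (3*x + 2*y) dx ∧ dz ∧ dw
  d(w*(2*x - z)) includes (∂/∂x)(w*(2*x - z)) dx = (2*w) dx, which multiplied by dy ∧ dz gives (2*w) dx ∧ dy ∧ dz
  d(w*(2*x - z)) includes (∂/∂w)(w*(2*x - z)) dw = (2*x - z) dw, which multiplied by dy ∧ dz gives (2*x - z) dy ∧ dz ∧ dw
Collecting like 3-forms: d(omega) = (-w - 3*y + 2*z) dx ∧ dy ∧ dw + (3*x + 2*y) dx ∧ dz ∧ dw + (2*w) dx ∧ dy ∧ dz + (2*x - z) dy ∧ dz ∧ dw.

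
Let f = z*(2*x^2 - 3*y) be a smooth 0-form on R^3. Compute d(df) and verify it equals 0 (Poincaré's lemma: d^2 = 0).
d(df) = 0

Step 1: df = sum_i (∂f/∂x_i) dx_i = (4*x*z) dx + (-3*z) dy + (2*x^2 - 3*y) dz.
Step 2: Apply d again. Using the 1-form formula, the coefficient of dx ∧ dy in d(df) is ∂^2 f/∂x ∂y - ∂^2 f/∂y ∂x = (0) - (0) = 0 (equality of mixed partials for smooth f).
Similarly for dx ∧ dz and dy ∧ dz — all coefficients vanish. So d(df) = 0.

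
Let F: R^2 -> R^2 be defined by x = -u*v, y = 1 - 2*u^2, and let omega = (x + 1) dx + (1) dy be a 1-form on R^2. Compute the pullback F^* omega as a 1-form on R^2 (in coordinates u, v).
F^* omega = (u*v^2 - 4*u - v) du + (u*(u*v - 1)) dv

Using F^*(f dg) = (f ∘ F) d(g ∘ F), substitute each coordinate x_i by F_i(u, v) in f_i, and replace dx_i by d F_i = (∂F_i/∂u) du + (∂F_i/∂v) dv.
  For the x component: f_1(F) = -u*v + 1; d F_1 = (-v) du + (-u) dv
  For the y component: f_2(F) = 1; d F_2 = (-4*u) du + (0) dv
Combining and collecting du, dv coefficients:
  coeff of du: u*v^2 - 4*u - v
  coeff of dv: u*(u*v - 1)
F^* omega = (u*v^2 - 4*u - v) du + (u*(u*v - 1)) dv.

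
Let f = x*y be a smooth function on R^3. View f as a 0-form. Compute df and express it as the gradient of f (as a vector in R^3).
df = (y) dx + (x) dy + (0) dz; grad f = (y, x, 0)

For a 0-form f, d f = (∂f/∂x) dx + (∂f/∂y) dy + (∂f/∂z) dz. The components of the vector representation are exactly the entries of grad f in Cartesian coordinates:
  ∂f/∂x = y
  ∂f/∂y = x
  ∂f/∂z = 0.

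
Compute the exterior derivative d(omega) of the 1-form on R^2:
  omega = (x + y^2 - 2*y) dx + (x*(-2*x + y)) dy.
d(omega) = (-4*x - y + 2) dx ∧ dy

For a 1-form omega = sum_i f_i dx_i, the exterior derivative is
  d(omega) = sum_{i < j} (∂f_j/∂x_i - ∂f_i/∂x_j) dx_i ∧ dx_j.
  coefficient of dx ∧ dy: ∂f_2/∂x - ∂f_1/∂y = ∂(x*(-2*x + y))/∂x - ∂(x + y^2 - 2*y)/∂y = -4*x - y + 2
Assembling: d(omega) = (-4*x - y + 2) dx ∧ dy.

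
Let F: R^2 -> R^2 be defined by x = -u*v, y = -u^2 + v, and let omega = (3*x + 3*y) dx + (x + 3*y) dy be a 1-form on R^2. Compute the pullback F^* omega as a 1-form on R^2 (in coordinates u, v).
F^* omega = (6*u^3 + 5*u^2*v + 3*u*v^2 - 6*u*v - 3*v^2) du + (3*u^3 + 3*u^2*v - 3*u^2 - 4*u*v + 3*v) dv

Using F^*(f dg) = (f ∘ F) d(g ∘ F), substitute each coordinate x_i by F_i(u, v) in f_i, and replace dx_i by d F_i = (∂F_i/∂u) du + (∂F_i/∂v) dv.
  For the x component: f_1(F) = -3*u^2 - 3*u*v + 3*v; d F_1 = (-v) du + (-u) dv
  For the y component: f_2(F) = -3*u^2 - u*v + 3*v; d F_2 = (-2*u) du + (1) dv
Combining and collecting du, dv coefficients:
  coeff of du: 6*u^3 + 5*u^2*v + 3*u*v^2 - 6*u*v - 3*v^2
  coeff of dv: 3*u^3 + 3*u^2*v - 3*u^2 - 4*u*v + 3*v
F^* omega = (6*u^3 + 5*u^2*v + 3*u*v^2 - 6*u*v - 3*v^2) du + (3*u^3 + 3*u^2*v - 3*u^2 - 4*u*v + 3*v) dv.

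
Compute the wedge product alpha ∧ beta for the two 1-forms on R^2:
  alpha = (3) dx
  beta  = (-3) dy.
alpha ∧ beta = (-9) dx ∧ dy

Distribute the wedge, using dx_i ∧ dx_j = -dx_j ∧ dx_i and dx_i ∧ dx_i = 0. For each pair (i, j) with i < j, the coefficient of dx_i ∧ dx_j in alpha ∧ beta is (alpha_i * beta_j - alpha_j * beta_i). Collecting: alpha ∧ beta = (-9) dx ∧ dy.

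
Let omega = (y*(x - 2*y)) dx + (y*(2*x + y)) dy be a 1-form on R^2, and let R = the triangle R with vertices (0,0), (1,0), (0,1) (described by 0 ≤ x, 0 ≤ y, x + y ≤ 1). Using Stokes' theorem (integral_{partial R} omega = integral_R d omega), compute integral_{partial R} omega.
integral_(partial R) omega = 5/6

Stokes: integral_partial_R omega = integral_R d omega with d omega = (∂Q/∂x - ∂P/∂y) dx ∧ dy.
  ∂Q/∂x = 2*y
  ∂P/∂y = x - 4*y
  integrand = ∂Q/∂x - ∂P/∂y = -x + 6*y.
Integrating over R: integral_0^1 integral_0^{1-x} (-x + 6*y) dy dx = 5/6.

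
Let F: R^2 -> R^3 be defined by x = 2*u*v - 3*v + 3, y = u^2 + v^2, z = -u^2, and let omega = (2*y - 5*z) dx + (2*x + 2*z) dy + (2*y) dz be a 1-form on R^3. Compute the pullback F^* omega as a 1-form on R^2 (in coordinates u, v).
F^* omega = (-8*u^3 + 22*u^2*v - 4*u*v^2 - 12*u*v + 12*u + 4*v^3) du + (14*u^3 - 4*u^2*v - 21*u^2 + 12*u*v^2 - 18*v^2 + 12*v) dv

Using F^*(f dg) = (f ∘ F) d(g ∘ F), substitute each coordinate x_i by F_i(u, v) in f_i, and replace dx_i by d F_i = (∂F_i/∂u) du + (∂F_i/∂v) dv.
  For the x component: f_1(F) = 7*u^2 + 2*v^2; d F_1 = (2*v) du + (2*u - 3) dv
  For the y component: f_2(F) = -2*u^2 + 4*u*v - 6*v + 6; d F_2 = (2*u) du + (2*v) dv
  For the z component: f_3(F) = 2*u^2 + 2*v^2; d F_3 = (-2*u) du + (0) dv
Combining and collecting du, dv coefficients:
  coeff of du: -8*u^3 + 22*u^2*v - 4*u*v^2 - 12*u*v + 12*u + 4*v^3
  coeff of dv: 14*u^3 - 4*u^2*v - 21*u^2 + 12*u*v^2 - 18*v^2 + 12*v
F^* omega = (-8*u^3 + 22*u^2*v - 4*u*v^2 - 12*u*v + 12*u + 4*v^3) du + (14*u^3 - 4*u^2*v - 21*u^2 + 12*u*v^2 - 18*v^2 + 12*v) dv.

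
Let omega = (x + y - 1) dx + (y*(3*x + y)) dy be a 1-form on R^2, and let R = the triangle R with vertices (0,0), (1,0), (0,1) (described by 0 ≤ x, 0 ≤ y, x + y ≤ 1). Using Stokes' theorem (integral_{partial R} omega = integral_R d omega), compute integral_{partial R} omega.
integral_(partial R) omega = 0

Stokes: integral_partial_R omega = integral_R d omega with d omega = (∂Q/∂x - ∂P/∂y) dx ∧ dy.
  ∂Q/∂x = 3*y
  ∂P/∂y = 1
  integrand = ∂Q/∂x - ∂P/∂y = 3*y - 1.
Integrating over R: integral_0^1 integral_0^{1-x} (3*y - 1) dy dx = 0.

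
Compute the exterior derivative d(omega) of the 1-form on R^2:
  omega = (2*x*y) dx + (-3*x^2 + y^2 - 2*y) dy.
d(omega) = (-8*x) dx ∧ dy

For a 1-form omega = sum_i f_i dx_i, the exterior derivative is
  d(omega) = sum_{i < j} (∂f_j/∂x_i - ∂f_i/∂x_j) dx_i ∧ dx_j.
  coefficient of dx ∧ dy: ∂f_2/∂x - ∂f_1/∂y = ∂(-3*x^2 + y^2 - 2*y)/∂x - ∂(2*x*y)/∂y = -8*x
Assembling: d(omega) = (-8*x) dx ∧ dy.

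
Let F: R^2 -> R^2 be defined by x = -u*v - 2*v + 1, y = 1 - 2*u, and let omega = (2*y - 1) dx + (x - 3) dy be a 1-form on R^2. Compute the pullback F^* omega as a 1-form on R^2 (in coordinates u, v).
F^* omega = (6*u*v + 3*v + 4) du + (4*u^2 + 7*u - 2) dv

Using F^*(f dg) = (f ∘ F) d(g ∘ F), substitute each coordinate x_i by F_i(u, v) in f_i, and replace dx_i by d F_i = (∂F_i/∂u) du + (∂F_i/∂v) dv.
  For the x component: f_1(F) = 1 - 4*u; d F_1 = (-v) du + (-u - 2) dv
  For the y component: f_2(F) = -u*v - 2*v - 2; d F_2 = (-2) du + (0) dv
Combining and collecting du, dv coefficients:
  coeff of du: 6*u*v + 3*v + 4
  coeff of dv: 4*u^2 + 7*u - 2
F^* omega = (6*u*v + 3*v + 4) du + (4*u^2 + 7*u - 2) dv.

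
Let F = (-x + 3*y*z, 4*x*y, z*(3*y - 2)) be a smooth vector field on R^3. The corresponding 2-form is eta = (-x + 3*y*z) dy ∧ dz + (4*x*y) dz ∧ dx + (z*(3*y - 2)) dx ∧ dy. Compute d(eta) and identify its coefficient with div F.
d(eta) = (4*x + 3*y - 3) dx ∧ dy ∧ dz; div F = 4*x + 3*y - 3

For a 2-form in R^3 of the form above, applying d gives a 3-form with coefficient ∂P/∂x + ∂Q/∂y + ∂R/∂z:
  ∂P/∂x = -1
  ∂Q/∂y = 4*x
  ∂R/∂z = 3*y - 2
Sum = 4*x + 3*y - 3, which is exactly div F.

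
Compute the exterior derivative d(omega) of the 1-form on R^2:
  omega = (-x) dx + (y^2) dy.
d(omega) = 0

For a 1-form omega = sum_i f_i dx_i, the exterior derivative is
  d(omega) = sum_{i < j} (∂f_j/∂x_i - ∂f_i/∂x_j) dx_i ∧ dx_j.

Assembling: d(omega) = 0.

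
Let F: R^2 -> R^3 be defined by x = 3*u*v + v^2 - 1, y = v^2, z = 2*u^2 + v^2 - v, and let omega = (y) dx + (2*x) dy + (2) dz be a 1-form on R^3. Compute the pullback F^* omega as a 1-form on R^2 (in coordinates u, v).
F^* omega = (8*u + 3*v^3) du + (15*u*v^2 + 6*v^3 - 2) dv

Using F^*(f dg) = (f ∘ F) d(g ∘ F), substitute each coordinate x_i by F_i(u, v) in f_i, and replace dx_i by d F_i = (∂F_i/∂u) du + (∂F_i/∂v) dv.
  For the x component: f_1(F) = v^2; d F_1 = (3*v) du + (3*u + 2*v) dv
  For the y component: f_2(F) = 6*u*v + 2*v^2 - 2; d F_2 = (0) du + (2*v) dv
  For the z component: f_3(F) = 2; d F_3 = (4*u) du + (2*v - 1) dv
Combining and collecting du, dv coefficients:
  coeff of du: 8*u + 3*v^3
  coeff of dv: 15*u*v^2 + 6*v^3 - 2
F^* omega = (8*u + 3*v^3) du + (15*u*v^2 + 6*v^3 - 2) dv.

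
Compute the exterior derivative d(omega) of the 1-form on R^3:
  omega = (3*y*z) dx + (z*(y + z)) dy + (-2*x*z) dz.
d(omega) = (-3*z) dx ∧ dy + (-3*y - 2*z) dx ∧ dz + (-y - 2*z) dy ∧ dz

For a 1-form omega = sum_i f_i dx_i, the exterior derivative is
  d(omega) = sum_{i < j} (∂f_j/∂x_i - ∂f_i/∂x_j) dx_i ∧ dx_j.
  coefficient of dx ∧ dy: ∂f_2/∂x - ∂f_1/∂y = ∂(z*(y + z))/∂x - ∂(3*y*z)/∂y = -3*z
  coefficient of dx ∧ dz: ∂f_3/∂x - ∂f_1/∂z = ∂(-2*x*z)/∂x - ∂(3*y*z)/∂z = -3*y - 2*z
  coefficient of dy ∧ dz: ∂f_3/∂y - ∂f_2/∂z = ∂(-2*x*z)/∂y - ∂(z*(y + z))/∂z = -y - 2*z
Assembling: d(omega) = (-3*z) dx ∧ dy + (-3*y - 2*z) dx ∧ dz + (-y - 2*z) dy ∧ dz.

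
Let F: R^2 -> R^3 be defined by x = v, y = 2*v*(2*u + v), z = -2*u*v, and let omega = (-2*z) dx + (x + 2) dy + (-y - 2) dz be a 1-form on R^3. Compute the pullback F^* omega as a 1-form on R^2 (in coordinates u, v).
F^* omega = (4*v*(2*u*v + v^2 + v + 3)) du + (8*u^2*v + 4*u*v^2 + 8*u*v + 12*u + 4*v^2 + 8*v) dv

Using F^*(f dg) = (f ∘ F) d(g ∘ F), substitute each coordinate x_i by F_i(u, v) in f_i, and replace dx_i by d F_i = (∂F_i/∂u) du + (∂F_i/∂v) dv.
  For the x component: f_1(F) = 4*u*v; d F_1 = (0) du + (1) dv
  For the y component: f_2(F) = v + 2; d F_2 = (4*v) du + (4*u + 4*v) dv
  For the z component: f_3(F) = -4*u*v - 2*v^2 - 2; d F_3 = (-2*v) du + (-2*u) dv
Combining and collecting du, dv coefficients:
  coeff of du: 4*v*(2*u*v + v^2 + v + 3)
  coeff of dv: 8*u^2*v + 4*u*v^2 + 8*u*v + 12*u + 4*v^2 + 8*v
F^* omega = (4*v*(2*u*v + v^2 + v + 3)) du + (8*u^2*v + 4*u*v^2 + 8*u*v + 12*u + 4*v^2 + 8*v) dv.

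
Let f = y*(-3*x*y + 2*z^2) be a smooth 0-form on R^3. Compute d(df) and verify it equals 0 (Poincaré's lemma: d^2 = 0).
d(df) = 0

Step 1: df = sum_i (∂f/∂x_i) dx_i = (-3*y^2) dx + (-6*x*y + 2*z^2) dy + (4*y*z) dz.
Step 2: Apply d again. Using the 1-form formula, the coefficient of dx ∧ dy in d(df) is ∂^2 f/∂x ∂y - ∂^2 f/∂y ∂x = (-6*y) - (-6*y) = 0 (equality of mixed partials for smooth f).
Similarly for dx ∧ dz and dy ∧ dz — all coefficients vanish. So d(df) = 0.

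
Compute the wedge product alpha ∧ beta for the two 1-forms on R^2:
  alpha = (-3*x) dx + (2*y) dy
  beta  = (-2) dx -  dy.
alpha ∧ beta = (3*x + 4*y) dx ∧ dy

Distribute the wedge, using dx_i ∧ dx_j = -dx_j ∧ dx_i and dx_i ∧ dx_i = 0. For each pair (i, j) with i < j, the coefficient of dx_i ∧ dx_j in alpha ∧ beta is (alpha_i * beta_j - alpha_j * beta_i). Collecting: alpha ∧ beta = (3*x + 4*y) dx ∧ dy.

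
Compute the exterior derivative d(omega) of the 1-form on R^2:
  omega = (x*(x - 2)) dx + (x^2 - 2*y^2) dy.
d(omega) = (2*x) dx ∧ dy

For a 1-form omega = sum_i f_i dx_i, the exterior derivative is
  d(omega) = sum_{i < j} (∂f_j/∂x_i - ∂f_i/∂x_j) dx_i ∧ dx_j.
  coefficient of dx ∧ dy: ∂f_2/∂x - ∂f_1/∂y = ∂(x^2 - 2*y^2)/∂x - ∂(x*(x - 2))/∂y = 2*x
Assembling: d(omega) = (2*x) dx ∧ dy.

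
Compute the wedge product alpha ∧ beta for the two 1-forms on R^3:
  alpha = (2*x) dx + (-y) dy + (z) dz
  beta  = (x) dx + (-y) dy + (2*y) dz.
alpha ∧ beta = (-x*y) dx ∧ dy + (x*(4*y - z)) dx ∧ dz + (y*(-2*y + z)) dy ∧ dz

Distribute the wedge, using dx_i ∧ dx_j = -dx_j ∧ dx_i and dx_i ∧ dx_i = 0. For each pair (i, j) with i < j, the coefficient of dx_i ∧ dx_j in alpha ∧ beta is (alpha_i * beta_j - alpha_j * beta_i). Collecting: alpha ∧ beta = (-x*y) dx ∧ dy + (x*(4*y - z)) dx ∧ dz + (y*(-2*y + z)) dy ∧ dz.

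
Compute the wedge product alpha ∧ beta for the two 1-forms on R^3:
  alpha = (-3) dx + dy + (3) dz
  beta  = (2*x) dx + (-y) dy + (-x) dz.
alpha ∧ beta = (-2*x + 3*y) dx ∧ dy + (-3*x) dx ∧ dz + (-x + 3*y) dy ∧ dz

Distribute the wedge, using dx_i ∧ dx_j = -dx_j ∧ dx_i and dx_i ∧ dx_i = 0. For each pair (i, j) with i < j, the coefficient of dx_i ∧ dx_j in alpha ∧ beta is (alpha_i * beta_j - alpha_j * beta_i). Collecting: alpha ∧ beta = (-2*x + 3*y) dx ∧ dy + (-3*x) dx ∧ dz + (-x + 3*y) dy ∧ dz.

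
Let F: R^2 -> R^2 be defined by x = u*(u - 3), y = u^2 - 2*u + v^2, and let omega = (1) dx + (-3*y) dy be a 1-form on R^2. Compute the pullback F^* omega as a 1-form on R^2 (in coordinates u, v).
F^* omega = (-6*u^3 + 18*u^2 - 6*u*v^2 - 10*u + 6*v^2 - 3) du + (6*v*(-u^2 + 2*u - v^2)) dv

Using F^*(f dg) = (f ∘ F) d(g ∘ F), substitute each coordinate x_i by F_i(u, v) in f_i, and replace dx_i by d F_i = (∂F_i/∂u) du + (∂F_i/∂v) dv.
  For the x component: f_1(F) = 1; d F_1 = (2*u - 3) du + (0) dv
  For the y component: f_2(F) = -3*u^2 + 6*u - 3*v^2; d F_2 = (2*u - 2) du + (2*v) dv
Combining and collecting du, dv coefficients:
  coeff of du: -6*u^3 + 18*u^2 - 6*u*v^2 - 10*u + 6*v^2 - 3
  coeff of dv: 6*v*(-u^2 + 2*u - v^2)
F^* omega = (-6*u^3 + 18*u^2 - 6*u*v^2 - 10*u + 6*v^2 - 3) du + (6*v*(-u^2 + 2*u - v^2)) dv.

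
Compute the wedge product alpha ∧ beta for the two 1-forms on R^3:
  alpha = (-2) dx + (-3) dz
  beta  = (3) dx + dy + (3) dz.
alpha ∧ beta = (-2) dx ∧ dy + (3) dx ∧ dz + (3) dy ∧ dz

Distribute the wedge, using dx_i ∧ dx_j = -dx_j ∧ dx_i and dx_i ∧ dx_i = 0. For each pair (i, j) with i < j, the coefficient of dx_i ∧ dx_j in alpha ∧ beta is (alpha_i * beta_j - alpha_j * beta_i). Collecting: alpha ∧ beta = (-2) dx ∧ dy + (3) dx ∧ dz + (3) dy ∧ dz.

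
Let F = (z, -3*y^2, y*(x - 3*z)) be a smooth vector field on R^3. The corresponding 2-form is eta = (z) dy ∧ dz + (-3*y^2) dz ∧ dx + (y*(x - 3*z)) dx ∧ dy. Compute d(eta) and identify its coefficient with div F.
d(eta) = (-9*y) dx ∧ dy ∧ dz; div F = -9*y

For a 2-form in R^3 of the form above, applying d gives a 3-form with coefficient ∂P/∂x + ∂Q/∂y + ∂R/∂z:
  ∂P/∂x = 0
  ∂Q/∂y = -6*y
  ∂R/∂z = -3*y
Sum = -9*y, which is exactly div F.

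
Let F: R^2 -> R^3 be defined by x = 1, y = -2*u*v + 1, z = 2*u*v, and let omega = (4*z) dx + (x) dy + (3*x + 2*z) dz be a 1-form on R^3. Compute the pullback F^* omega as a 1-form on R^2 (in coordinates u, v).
F^* omega = (4*v*(2*u*v + 1)) du + (4*u*(2*u*v + 1)) dv

Using F^*(f dg) = (f ∘ F) d(g ∘ F), substitute each coordinate x_i by F_i(u, v) in f_i, and replace dx_i by d F_i = (∂F_i/∂u) du + (∂F_i/∂v) dv.
  For the x component: f_1(F) = 8*u*v; d F_1 = (0) du + (0) dv
  For the y component: f_2(F) = 1; d F_2 = (-2*v) du + (-2*u) dv
  For the z component: f_3(F) = 4*u*v + 3; d F_3 = (2*v) du + (2*u) dv
Combining and collecting du, dv coefficients:
  coeff of du: 4*v*(2*u*v + 1)
  coeff of dv: 4*u*(2*u*v + 1)
F^* omega = (4*v*(2*u*v + 1)) du + (4*u*(2*u*v + 1)) dv.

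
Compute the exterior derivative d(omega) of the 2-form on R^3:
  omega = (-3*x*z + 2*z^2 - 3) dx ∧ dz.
d(omega) = 0

For a 2-form omega = sum_{i<j} g_{ij} dx_i ∧ dx_j, the exterior derivative is
  d(omega) = sum_{i<j} d(g_{ij}) ∧ dx_i ∧ dx_j = sum_{i<j, k} (∂g_{ij}/∂x_k) dx_k ∧ dx_i ∧ dx_j.
Expand each term, using dx_k ∧ dx_i ∧ dx_j = sgn(permutation) dx_{(a)} ∧ dx_{(b)} ∧ dx_{(c)} with (a < b < c) sorted:

Collecting like 3-forms: d(omega) = 0.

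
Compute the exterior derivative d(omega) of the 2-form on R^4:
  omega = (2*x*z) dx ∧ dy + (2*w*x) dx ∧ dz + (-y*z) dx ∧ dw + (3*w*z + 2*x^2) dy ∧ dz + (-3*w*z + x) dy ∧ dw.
d(omega) = (6*x) dx ∧ dy ∧ dz + (2*x + y) dx ∧ dz ∧ dw + (z + 1) dx ∧ dy ∧ dw + (3*w + 3*z) dy ∧ dz ∧ dw

For a 2-form omega = sum_{i<j} g_{ij} dx_i ∧ dx_j, the exterior derivative is
  d(omega) = sum_{i<j} d(g_{ij}) ∧ dx_i ∧ dx_j = sum_{i<j, k} (∂g_{ij}/∂x_k) dx_k ∧ dx_i ∧ dx_j.
Expand each term, using dx_k ∧ dx_i ∧ dx_j = sgn(permutation) dx_{(a)} ∧ dx_{(b)} ∧ dx_{(c)} with (a < b < c) sorted:
  d(2*x*z) includes (∂/∂z)(2*x*z) dz = (2*x) dz, which multiplied by dx ∧ dy gives (2*x) dx ∧ dy ∧ dz
  d(2*w*x) includes (∂/∂w)(2*w*x) dw = (2*x) dw, which multiplied by dx ∧ dz gives (2*x) dx ∧ dz ∧ dw
  d(-y*z) includes (∂/∂y)(-y*z) dy = (-z) dy, which multiplied by dx ∧ dw gives (z) dx ∧ dy ∧ dw
  d(-y*z) includes (∂/∂z)(-y*z) dz = (-y) dz, which multiplied by dx ∧ dw gives (y) dx ∧ dz ∧ dw
  d(3*w*z + 2*x^2) includes (∂/∂x)(3*w*z + 2*x^2) dx = (4*x) dx, which multiplied by dy ∧ dz gives (4*x) dx ∧ dy ∧ dz
  d(3*w*z + 2*x^2) includes (∂/∂w)(3*w*z + 2*x^2) dw = (3*z) dw, which multiplied by dy ∧ dz gives (3*z) dy ∧ dz ∧ dw
  d(-3*w*z + x) includes (∂/∂x)(-3*w*z + x) dx = (1) dx, which multiplied by dy ∧ dw gives (1) dx ∧ dy ∧ dw
  d(-3*w*z + x) includes (∂/∂z)(-3*w*z + x) dz = (-3*w) dz, which multiplied by dy ∧ dw gives (3*w) dy ∧ dz ∧ dw
Collecting like 3-forms: d(omega) = (6*x) dx ∧ dy ∧ dz + (2*x + y) dx ∧ dz ∧ dw + (z + 1) dx ∧ dy ∧ dw + (3*w + 3*z) dy ∧ dz ∧ dw.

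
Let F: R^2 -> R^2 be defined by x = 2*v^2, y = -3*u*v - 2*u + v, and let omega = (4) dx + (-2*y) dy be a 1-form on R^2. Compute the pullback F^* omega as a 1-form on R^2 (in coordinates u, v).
F^* omega = (-18*u*v^2 - 24*u*v - 8*u + 6*v^2 + 4*v) du + (-18*u^2*v - 12*u^2 + 12*u*v + 4*u + 14*v) dv

Using F^*(f dg) = (f ∘ F) d(g ∘ F), substitute each coordinate x_i by F_i(u, v) in f_i, and replace dx_i by d F_i = (∂F_i/∂u) du + (∂F_i/∂v) dv.
  For the x component: f_1(F) = 4; d F_1 = (0) du + (4*v) dv
  For the y component: f_2(F) = 6*u*v + 4*u - 2*v; d F_2 = (-3*v - 2) du + (1 - 3*u) dv
Combining and collecting du, dv coefficients:
  coeff of du: -18*u*v^2 - 24*u*v - 8*u + 6*v^2 + 4*v
  coeff of dv: -18*u^2*v - 12*u^2 + 12*u*v + 4*u + 14*v
F^* omega = (-18*u*v^2 - 24*u*v - 8*u + 6*v^2 + 4*v) du + (-18*u^2*v - 12*u^2 + 12*u*v + 4*u + 14*v) dv.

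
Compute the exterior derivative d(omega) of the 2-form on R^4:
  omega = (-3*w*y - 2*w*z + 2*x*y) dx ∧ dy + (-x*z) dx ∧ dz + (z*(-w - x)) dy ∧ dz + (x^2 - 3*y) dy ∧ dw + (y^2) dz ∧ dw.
d(omega) = (-2*w - z) dx ∧ dy ∧ dz + (2*x - 3*y - 2*z) dx ∧ dy ∧ dw + (2*y - z) dy ∧ dz ∧ dw

For a 2-form omega = sum_{i<j} g_{ij} dx_i ∧ dx_j, the exterior derivative is
  d(omega) = sum_{i<j} d(g_{ij}) ∧ dx_i ∧ dx_j = sum_{i<j, k} (∂g_{ij}/∂x_k) dx_k ∧ dx_i ∧ dx_j.
Expand each term, using dx_k ∧ dx_i ∧ dx_j = sgn(permutation) dx_{(a)} ∧ dx_{(b)} ∧ dx_{(c)} with (a < b < c) sorted:
  d(-3*w*y - 2*w*z + 2*x*y) includes (∂/∂z)(-3*w*y - 2*w*z + 2*x*y) dz = (-2*w) dz, which multiplied by dx ∧ dy gives (-2*w) dx ∧ dy ∧ dz
  d(-3*w*y - 2*w*z + 2*x*y) includes (∂/∂w)(-3*w*y - 2*w*z + 2*x*y) dw = (-3*y - 2*z) dw, which multiplied by dx ∧ dy gives (-3*y - 2*z) dx ∧ dy ∧ dw
  d(z*(-w - x)) includes (∂/∂x)(z*(-w - x)) dx = (-z) dx, which multiplied by dy ∧ dz gives (-z) dx ∧ dy ∧ dz
  d(z*(-w - x)) includes (∂/∂w)(z*(-w - x)) dw = (-z) dw, which multiplied by dy ∧ dz gives (-z) dy ∧ dz ∧ dw
  d(x^2 - 3*y) includes (∂/∂x)(x^2 - 3*y) dx = (2*x) dx, which multiplied by dy ∧ dw gives (2*x) dx ∧ dy ∧ dw
  d(y^2) includes (∂/∂y)(y^2) dy = (2*y) dy, which multiplied by dz ∧ dw gives (2*y) dy ∧ dz ∧ dw
Collecting like 3-forms: d(omega) = (-2*w - z) dx ∧ dy ∧ dz + (2*x - 3*y - 2*z) dx ∧ dy ∧ dw + (2*y - z) dy ∧ dz ∧ dw.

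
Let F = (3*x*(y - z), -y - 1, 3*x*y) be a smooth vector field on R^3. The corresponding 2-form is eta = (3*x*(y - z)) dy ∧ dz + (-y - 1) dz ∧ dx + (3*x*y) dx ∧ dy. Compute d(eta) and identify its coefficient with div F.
d(eta) = (3*y - 3*z - 1) dx ∧ dy ∧ dz; div F = 3*y - 3*z - 1

For a 2-form in R^3 of the form above, applying d gives a 3-form with coefficient ∂P/∂x + ∂Q/∂y + ∂R/∂z:
  ∂P/∂x = 3*y - 3*z
  ∂Q/∂y = -1
  ∂R/∂z = 0
Sum = 3*y - 3*z - 1, which is exactly div F.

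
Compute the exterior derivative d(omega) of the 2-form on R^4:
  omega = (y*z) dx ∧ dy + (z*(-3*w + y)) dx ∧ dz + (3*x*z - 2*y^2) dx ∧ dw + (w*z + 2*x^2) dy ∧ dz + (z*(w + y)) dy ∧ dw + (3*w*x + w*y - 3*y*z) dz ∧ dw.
d(omega) = (4*x + y - z) dx ∧ dy ∧ dz + (3*w - 3*x - 3*z) dx ∧ dz ∧ dw + (4*y) dx ∧ dy ∧ dw + (-y - 2*z) dy ∧ dz ∧ dw

For a 2-form omega = sum_{i<j} g_{ij} dx_i ∧ dx_j, the exterior derivative is
  d(omega) = sum_{i<j} d(g_{ij}) ∧ dx_i ∧ dx_j = sum_{i<j, k} (∂g_{ij}/∂x_k) dx_k ∧ dx_i ∧ dx_j.
Expand each term, using dx_k ∧ dx_i ∧ dx_j = sgn(permutation) dx_{(a)} ∧ dx_{(b)} ∧ dx_{(c)} with (a < b < c) sorted:
  d(y*z) includes (∂/∂z)(y*z) dz = (y) dz, which multiplied by dx ∧ dy gives (y) dx ∧ dy ∧ dz
  d(z*(-3*w + y)) includes (∂/∂y)(z*(-3*w + y)) dy = (z) dy, which multiplied by dx ∧ dz gives (-z) dx ∧ dy ∧ dz
  d(z*(-3*w + y)) includes (∂/∂w)(z*(-3*w + y)) dw = (-3*z) dw, which multiplied by dx ∧ dz gives (-3*z) dx ∧ dz ∧ dw
  d(3*x*z - 2*y^2) includes (∂/∂y)(3*x*z - 2*y^2) dy = (-4*y) dy, which multiplied by dx ∧ dw gives (4*y) dx ∧ dy ∧ dw
  d(3*x*z - 2*y^2) includes (∂/∂z)(3*x*z - 2*y^2) dz = (3*x) dz, which multiplied by dx ∧ dw gives (-3*x) dx ∧ dz ∧ dw
  d(w*z + 2*x^2) includes (∂/∂x)(w*z + 2*x^2) dx = (4*x) dx, which multiplied by dy ∧ dz gives (4*x) dx ∧ dy ∧ dz
  d(w*z + 2*x^2) includes (∂/∂w)(w*z + 2*x^2) dw = (z) dw, which multiplied by dy ∧ dz gives (z) dy ∧ dz ∧ dw
  d(z*(w + y)) includes (∂/∂z)(z*(w + y)) dz = (w + y) dz, which multiplied by dy ∧ dw gives (-w - y) dy ∧ dz ∧ dw
  d(3*w*x + w*y - 3*y*z) includes (∂/∂x)(3*w*x + w*y - 3*y*z) dx = (3*w) dx, which multiplied by dz ∧ dw gives (3*w) dx ∧ dz ∧ dw
  d(3*w*x + w*y - 3*y*z) includes (∂/∂y)(3*w*x + w*y - 3*y*z) dy = (w - 3*z) dy, which multiplied by dz ∧ dw gives (w - 3*z) dy ∧ dz ∧ dw
Collecting like 3-forms: d(omega) = (4*x + y - z) dx ∧ dy ∧ dz + (3*w - 3*x - 3*z) dx ∧ dz ∧ dw + (4*y) dx ∧ dy ∧ dw + (-y - 2*z) dy ∧ dz ∧ dw.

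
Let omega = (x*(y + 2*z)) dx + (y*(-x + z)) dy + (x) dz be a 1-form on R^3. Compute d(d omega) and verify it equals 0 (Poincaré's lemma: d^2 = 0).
d(d omega) = 0

Step 1: d omega = sum_{i<j} (∂f_j/∂x_i - ∂f_i/∂x_j) dx_i ∧ dx_j:
  coeff of dx ∧ dy: -x - y
  coeff of dx ∧ dz: 1 - 2*x
  coeff of dy ∧ dz: -y
Step 2: Apply d again to each 2-form coefficient. The only possible 3-form in R^3 is dx ∧ dy ∧ dz, with coefficient
  ∂(coeff of dy∧dz)/∂x - ∂(coeff of dx∧dz)/∂y + ∂(coeff of dx∧dy)/∂z
  = ∂/∂x (-y) - ∂/∂y (1 - 2*x) + ∂/∂z (-x - y).
Each of these terms simplifies to sums of mixed partials that cancel in pairs. The result is 0 (by equality of mixed partials for smooth functions — Schwarz / Clairaut).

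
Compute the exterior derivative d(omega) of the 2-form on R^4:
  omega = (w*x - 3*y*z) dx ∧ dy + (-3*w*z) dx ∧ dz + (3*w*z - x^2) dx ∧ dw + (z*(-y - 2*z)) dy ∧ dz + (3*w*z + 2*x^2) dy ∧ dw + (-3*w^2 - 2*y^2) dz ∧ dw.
d(omega) = (-3*y) dx ∧ dy ∧ dz + (5*x) dx ∧ dy ∧ dw + (-3*w - 3*z) dx ∧ dz ∧ dw + (-3*w - 4*y) dy ∧ dz ∧ dw

For a 2-form omega = sum_{i<j} g_{ij} dx_i ∧ dx_j, the exterior derivative is
  d(omega) = sum_{i<j} d(g_{ij}) ∧ dx_i ∧ dx_j = sum_{i<j, k} (∂g_{ij}/∂x_k) dx_k ∧ dx_i ∧ dx_j.
Expand each term, using dx_k ∧ dx_i ∧ dx_j = sgn(permutation) dx_{(a)} ∧ dx_{(b)} ∧ dx_{(c)} with (a < b < c) sorted:
  d(w*x - 3*y*z) includes (∂/∂z)(w*x - 3*y*z) dz = (-3*y) dz, which multiplied by dx ∧ dy gives (-3*y) dx ∧ dy ∧ dz
  d(w*x - 3*y*z) includes (∂/∂w)(w*x - 3*y*z) dw = (x) dw, which multiplied by dx ∧ dy gives (x) dx ∧ dy ∧ dw
  d(-3*w*z) includes (∂/∂w)(-3*w*z) dw = (-3*z) dw, which multiplied by dx ∧ dz gives (-3*z) dx ∧ dz ∧ dw
  d(3*w*z - x^2) includes (∂/∂z)(3*w*z - x^2) dz = (3*w) dz, which multiplied by dx ∧ dw gives (-3*w) dx ∧ dz ∧ dw
  d(3*w*z + 2*x^2) includes (∂/∂x)(3*w*z + 2*x^2) dx = (4*x) dx, which multiplied by dy ∧ dw gives (4*x) dx ∧ dy ∧ dw
  d(3*w*z + 2*x^2) includes (∂/∂z)(3*w*z + 2*x^2) dz = (3*w) dz, which multiplied by dy ∧ dw gives (-3*w) dy ∧ dz ∧ dw
  d(-3*w^2 - 2*y^2) includes (∂/∂y)(-3*w^2 - 2*y^2) dy = (-4*y) dy, which multiplied by dz ∧ dw gives (-4*y) dy ∧ dz ∧ dw
Collecting like 3-forms: d(omega) = (-3*y) dx ∧ dy ∧ dz + (5*x) dx ∧ dy ∧ dw + (-3*w - 3*z) dx ∧ dz ∧ dw + (-3*w - 4*y) dy ∧ dz ∧ dw.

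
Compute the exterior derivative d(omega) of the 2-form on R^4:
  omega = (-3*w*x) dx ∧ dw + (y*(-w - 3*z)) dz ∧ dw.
d(omega) = (-w - 3*z) dy ∧ dz ∧ dw

For a 2-form omega = sum_{i<j} g_{ij} dx_i ∧ dx_j, the exterior derivative is
  d(omega) = sum_{i<j} d(g_{ij}) ∧ dx_i ∧ dx_j = sum_{i<j, k} (∂g_{ij}/∂x_k) dx_k ∧ dx_i ∧ dx_j.
Expand each term, using dx_k ∧ dx_i ∧ dx_j = sgn(permutation) dx_{(a)} ∧ dx_{(b)} ∧ dx_{(c)} with (a < b < c) sorted:
  d(y*(-w - 3*z)) includes (∂/∂y)(y*(-w - 3*z)) dy = (-w - 3*z) dy, which multiplied by dz ∧ dw gives (-w - 3*z) dy ∧ dz ∧ dw
Collecting like 3-forms: d(omega) = (-w - 3*z) dy ∧ dz ∧ dw.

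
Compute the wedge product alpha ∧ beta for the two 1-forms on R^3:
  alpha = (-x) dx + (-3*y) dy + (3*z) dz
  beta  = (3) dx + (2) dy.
alpha ∧ beta = (-2*x + 9*y) dx ∧ dy + (-9*z) dx ∧ dz + (-6*z) dy ∧ dz

Distribute the wedge, using dx_i ∧ dx_j = -dx_j ∧ dx_i and dx_i ∧ dx_i = 0. For each pair (i, j) with i < j, the coefficient of dx_i ∧ dx_j in alpha ∧ beta is (alpha_i * beta_j - alpha_j * beta_i). Collecting: alpha ∧ beta = (-2*x + 9*y) dx ∧ dy + (-9*z) dx ∧ dz + (-6*z) dy ∧ dz.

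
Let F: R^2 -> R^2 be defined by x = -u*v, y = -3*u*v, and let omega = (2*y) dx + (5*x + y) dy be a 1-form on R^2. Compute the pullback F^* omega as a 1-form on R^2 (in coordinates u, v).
F^* omega = (30*u*v^2) du + (30*u^2*v) dv

Using F^*(f dg) = (f ∘ F) d(g ∘ F), substitute each coordinate x_i by F_i(u, v) in f_i, and replace dx_i by d F_i = (∂F_i/∂u) du + (∂F_i/∂v) dv.
  For the x component: f_1(F) = -6*u*v; d F_1 = (-v) du + (-u) dv
  For the y component: f_2(F) = -8*u*v; d F_2 = (-3*v) du + (-3*u) dv
Combining and collecting du, dv coefficients:
  coeff of du: 30*u*v^2
  coeff of dv: 30*u^2*v
F^* omega = (30*u*v^2) du + (30*u^2*v) dv.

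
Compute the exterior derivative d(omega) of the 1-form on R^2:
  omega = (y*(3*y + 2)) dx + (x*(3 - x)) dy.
d(omega) = (-2*x - 6*y + 1) dx ∧ dy

For a 1-form omega = sum_i f_i dx_i, the exterior derivative is
  d(omega) = sum_{i < j} (∂f_j/∂x_i - ∂f_i/∂x_j) dx_i ∧ dx_j.
  coefficient of dx ∧ dy: ∂f_2/∂x - ∂f_1/∂y = ∂(x*(3 - x))/∂x - ∂(y*(3*y + 2))/∂y = -2*x - 6*y + 1
Assembling: d(omega) = (-2*x - 6*y + 1) dx ∧ dy.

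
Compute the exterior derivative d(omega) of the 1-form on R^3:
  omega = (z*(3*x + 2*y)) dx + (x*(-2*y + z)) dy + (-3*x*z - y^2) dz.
d(omega) = (-2*y - z) dx ∧ dy + (-3*x - 2*y - 3*z) dx ∧ dz + (-x - 2*y) dy ∧ dz

For a 1-form omega = sum_i f_i dx_i, the exterior derivative is
  d(omega) = sum_{i < j} (∂f_j/∂x_i - ∂f_i/∂x_j) dx_i ∧ dx_j.
  coefficient of dx ∧ dy: ∂f_2/∂x - ∂f_1/∂y = ∂(x*(-2*y + z))/∂x - ∂(z*(3*x + 2*y))/∂y = -2*y - z
  coefficient of dx ∧ dz: ∂f_3/∂x - ∂f_1/∂z = ∂(-3*x*z - y^2)/∂x - ∂(z*(3*x + 2*y))/∂z = -3*x - 2*y - 3*z
  coefficient of dy ∧ dz: ∂f_3/∂y - ∂f_2/∂z = ∂(-3*x*z - y^2)/∂y - ∂(x*(-2*y + z))/∂z = -x - 2*y
Assembling: d(omega) = (-2*y - z) dx ∧ dy + (-3*x - 2*y - 3*z) dx ∧ dz + (-x - 2*y) dy ∧ dz.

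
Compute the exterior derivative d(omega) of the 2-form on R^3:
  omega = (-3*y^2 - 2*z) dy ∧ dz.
d(omega) = 0

For a 2-form omega = sum_{i<j} g_{ij} dx_i ∧ dx_j, the exterior derivative is
  d(omega) = sum_{i<j} d(g_{ij}) ∧ dx_i ∧ dx_j = sum_{i<j, k} (∂g_{ij}/∂x_k) dx_k ∧ dx_i ∧ dx_j.
Expand each term, using dx_k ∧ dx_i ∧ dx_j = sgn(permutation) dx_{(a)} ∧ dx_{(b)} ∧ dx_{(c)} with (a < b < c) sorted:

Collecting like 3-forms: d(omega) = 0.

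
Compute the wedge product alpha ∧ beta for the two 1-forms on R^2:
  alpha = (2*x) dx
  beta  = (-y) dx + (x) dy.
alpha ∧ beta = (2*x^2) dx ∧ dy

Distribute the wedge, using dx_i ∧ dx_j = -dx_j ∧ dx_i and dx_i ∧ dx_i = 0. For each pair (i, j) with i < j, the coefficient of dx_i ∧ dx_j in alpha ∧ beta is (alpha_i * beta_j - alpha_j * beta_i). Collecting: alpha ∧ beta = (2*x^2) dx ∧ dy.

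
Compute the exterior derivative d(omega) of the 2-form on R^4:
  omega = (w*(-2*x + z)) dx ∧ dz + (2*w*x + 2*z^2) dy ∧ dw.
d(omega) = (-2*x + z) dx ∧ dz ∧ dw + (2*w) dx ∧ dy ∧ dw + (-4*z) dy ∧ dz ∧ dw

For a 2-form omega = sum_{i<j} g_{ij} dx_i ∧ dx_j, the exterior derivative is
  d(omega) = sum_{i<j} d(g_{ij}) ∧ dx_i ∧ dx_j = sum_{i<j, k} (∂g_{ij}/∂x_k) dx_k ∧ dx_i ∧ dx_j.
Expand each term, using dx_k ∧ dx_i ∧ dx_j = sgn(permutation) dx_{(a)} ∧ dx_{(b)} ∧ dx_{(c)} with (a < b < c) sorted:
  d(w*(-2*x + z)) includes (∂/∂w)(w*(-2*x + z)) dw = (-2*x + z) dw, which multiplied by dx ∧ dz gives (-2*x + z) dx ∧ dz ∧ dw
  d(2*w*x + 2*z^2) includes (∂/∂x)(2*w*x + 2*z^2) dx = (2*w) dx, which multiplied by dy ∧ dw gives (2*w) dx ∧ dy ∧ dw
  d(2*w*x + 2*z^2) includes (∂/∂z)(2*w*x + 2*z^2) dz = (4*z) dz, which multiplied by dy ∧ dw gives (-4*z) dy ∧ dz ∧ dw
Collecting like 3-forms: d(omega) = (-2*x + z) dx ∧ dz ∧ dw + (2*w) dx ∧ dy ∧ dw + (-4*z) dy ∧ dz ∧ dw.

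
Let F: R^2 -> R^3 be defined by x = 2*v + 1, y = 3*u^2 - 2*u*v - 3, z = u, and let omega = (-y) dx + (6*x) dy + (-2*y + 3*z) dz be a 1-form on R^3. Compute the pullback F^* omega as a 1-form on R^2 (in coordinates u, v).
F^* omega = (-6*u^2 + 76*u*v + 39*u - 24*v^2 - 12*v + 6) du + (-6*u^2 - 20*u*v - 12*u + 6) dv

Using F^*(f dg) = (f ∘ F) d(g ∘ F), substitute each coordinate x_i by F_i(u, v) in f_i, and replace dx_i by d F_i = (∂F_i/∂u) du + (∂F_i/∂v) dv.
  For the x component: f_1(F) = -3*u^2 + 2*u*v + 3; d F_1 = (0) du + (2) dv
  For the y component: f_2(F) = 12*v + 6; d F_2 = (6*u - 2*v) du + (-2*u) dv
  For the z component: f_3(F) = -6*u^2 + 4*u*v + 3*u + 6; d F_3 = (1) du + (0) dv
Combining and collecting du, dv coefficients:
  coeff of du: -6*u^2 + 76*u*v + 39*u - 24*v^2 - 12*v + 6
  coeff of dv: -6*u^2 - 20*u*v - 12*u + 6
F^* omega = (-6*u^2 + 76*u*v + 39*u - 24*v^2 - 12*v + 6) du + (-6*u^2 - 20*u*v - 12*u + 6) dv.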